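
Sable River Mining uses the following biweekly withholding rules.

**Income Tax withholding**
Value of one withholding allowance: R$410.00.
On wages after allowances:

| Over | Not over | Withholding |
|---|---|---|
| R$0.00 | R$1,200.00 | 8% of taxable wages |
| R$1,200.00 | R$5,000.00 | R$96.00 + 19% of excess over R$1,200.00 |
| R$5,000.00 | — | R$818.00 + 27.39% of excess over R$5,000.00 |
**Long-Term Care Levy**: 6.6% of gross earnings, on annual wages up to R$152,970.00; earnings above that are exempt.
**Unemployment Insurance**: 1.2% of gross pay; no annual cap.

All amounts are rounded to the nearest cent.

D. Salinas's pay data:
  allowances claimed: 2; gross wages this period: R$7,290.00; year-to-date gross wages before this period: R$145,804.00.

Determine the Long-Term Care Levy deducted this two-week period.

Long-Term Care Levy: cap R$152,970.00 − YTD R$145,804.00 = R$7,166.00 subject; 6.6% × R$7,166.00 = R$472.96

R$472.96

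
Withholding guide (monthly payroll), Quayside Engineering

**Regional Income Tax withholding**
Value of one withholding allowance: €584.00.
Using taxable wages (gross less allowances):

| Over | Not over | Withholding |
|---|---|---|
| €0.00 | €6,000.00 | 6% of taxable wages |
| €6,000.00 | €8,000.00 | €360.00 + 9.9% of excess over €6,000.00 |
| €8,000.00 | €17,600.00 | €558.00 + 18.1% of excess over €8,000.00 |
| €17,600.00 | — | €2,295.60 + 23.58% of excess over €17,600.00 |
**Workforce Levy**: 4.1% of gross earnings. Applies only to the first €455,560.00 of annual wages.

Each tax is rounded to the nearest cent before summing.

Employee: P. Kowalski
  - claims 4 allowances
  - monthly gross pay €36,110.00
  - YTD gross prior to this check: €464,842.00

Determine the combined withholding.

Regional Income Tax: taxable = €36,110.00 − 4×€584.00 = €33,774.00
  €2,295.60 + 23.58% × (€33,774.00 − €17,600.00) = €2,295.60 + 23.58% × €16,174.00 = €6,109.43
Workforce Levy: YTD €464,842.00 ≥ cap €455,560.00 → €0.00
Total: €6,109.43 + €0.00 = €6,109.43

€6,109.43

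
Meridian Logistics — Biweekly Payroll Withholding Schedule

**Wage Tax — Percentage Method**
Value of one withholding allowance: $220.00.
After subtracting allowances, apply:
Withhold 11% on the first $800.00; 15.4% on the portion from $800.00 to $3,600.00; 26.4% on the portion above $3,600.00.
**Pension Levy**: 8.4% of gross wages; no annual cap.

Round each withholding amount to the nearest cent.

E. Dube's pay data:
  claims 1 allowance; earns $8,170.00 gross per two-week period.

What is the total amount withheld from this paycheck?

$2,353.88

Wage Tax: taxable = $8,170.00 − 1×$220.00 = $7,950.00
  $519.20 + 26.4% × ($7,950.00 − $3,600.00) = $519.20 + 26.4% × $4,350.00 = $1,667.60
Pension Levy: 8.4% × $8,170.00 = $686.28
Total: $1,667.60 + $686.28 = $2,353.88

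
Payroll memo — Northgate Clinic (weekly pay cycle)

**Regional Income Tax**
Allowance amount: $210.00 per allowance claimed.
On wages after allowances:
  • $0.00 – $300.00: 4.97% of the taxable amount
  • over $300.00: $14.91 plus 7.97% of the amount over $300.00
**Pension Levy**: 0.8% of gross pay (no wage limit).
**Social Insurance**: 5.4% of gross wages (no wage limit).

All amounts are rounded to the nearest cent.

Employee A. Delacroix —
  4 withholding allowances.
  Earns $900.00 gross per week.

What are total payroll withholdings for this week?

Regional Income Tax: taxable = $900.00 − 4×$210.00 = $60.00
  4.97% × $60.00 = $2.98
Pension Levy: 0.8% × $900.00 = $7.20
Social Insurance: 5.4% × $900.00 = $48.60
Total: $2.98 + $7.20 + $48.60 = $58.78

$58.78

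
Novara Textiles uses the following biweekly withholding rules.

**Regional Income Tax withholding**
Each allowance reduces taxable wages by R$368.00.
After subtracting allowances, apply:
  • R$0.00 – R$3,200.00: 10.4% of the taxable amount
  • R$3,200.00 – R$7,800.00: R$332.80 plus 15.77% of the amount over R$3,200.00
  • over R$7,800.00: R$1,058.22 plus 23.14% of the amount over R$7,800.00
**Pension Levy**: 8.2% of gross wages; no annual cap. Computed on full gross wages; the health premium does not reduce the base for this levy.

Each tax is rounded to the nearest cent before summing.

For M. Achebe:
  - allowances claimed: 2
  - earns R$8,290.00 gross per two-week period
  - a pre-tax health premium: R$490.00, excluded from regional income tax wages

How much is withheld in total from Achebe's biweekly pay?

R$1,621.93

Regional Income Tax: taxable = R$8,290.00 − R$490.00 − 2×R$368.00 = R$7,064.00
  R$332.80 + 15.77% × (R$7,064.00 − R$3,200.00) = R$332.80 + 15.77% × R$3,864.00 = R$942.15
Pension Levy: 8.2% × R$8,290.00 = R$679.78
Total: R$942.15 + R$679.78 = R$1,621.93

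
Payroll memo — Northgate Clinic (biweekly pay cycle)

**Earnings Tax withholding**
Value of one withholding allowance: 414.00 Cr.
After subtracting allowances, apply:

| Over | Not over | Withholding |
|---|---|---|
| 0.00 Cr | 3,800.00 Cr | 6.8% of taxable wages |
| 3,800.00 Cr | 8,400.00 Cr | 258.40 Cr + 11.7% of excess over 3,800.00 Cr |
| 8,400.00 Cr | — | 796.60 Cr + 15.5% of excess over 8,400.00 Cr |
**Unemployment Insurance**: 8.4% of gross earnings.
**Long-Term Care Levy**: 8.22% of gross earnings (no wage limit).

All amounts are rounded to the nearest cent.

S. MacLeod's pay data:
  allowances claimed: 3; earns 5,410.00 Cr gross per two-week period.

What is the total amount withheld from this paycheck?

1,200.60 Cr

Earnings Tax: taxable = 5,410.00 Cr − 3×414.00 Cr = 4,168.00 Cr
  258.40 Cr + 11.7% × (4,168.00 Cr − 3,800.00 Cr) = 258.40 Cr + 11.7% × 368.00 Cr = 301.46 Cr
Unemployment Insurance: 8.4% × 5,410.00 Cr = 454.44 Cr
Long-Term Care Levy: 8.22% × 5,410.00 Cr = 444.70 Cr
Total: 301.46 Cr + 454.44 Cr + 444.70 Cr = 1,200.60 Cr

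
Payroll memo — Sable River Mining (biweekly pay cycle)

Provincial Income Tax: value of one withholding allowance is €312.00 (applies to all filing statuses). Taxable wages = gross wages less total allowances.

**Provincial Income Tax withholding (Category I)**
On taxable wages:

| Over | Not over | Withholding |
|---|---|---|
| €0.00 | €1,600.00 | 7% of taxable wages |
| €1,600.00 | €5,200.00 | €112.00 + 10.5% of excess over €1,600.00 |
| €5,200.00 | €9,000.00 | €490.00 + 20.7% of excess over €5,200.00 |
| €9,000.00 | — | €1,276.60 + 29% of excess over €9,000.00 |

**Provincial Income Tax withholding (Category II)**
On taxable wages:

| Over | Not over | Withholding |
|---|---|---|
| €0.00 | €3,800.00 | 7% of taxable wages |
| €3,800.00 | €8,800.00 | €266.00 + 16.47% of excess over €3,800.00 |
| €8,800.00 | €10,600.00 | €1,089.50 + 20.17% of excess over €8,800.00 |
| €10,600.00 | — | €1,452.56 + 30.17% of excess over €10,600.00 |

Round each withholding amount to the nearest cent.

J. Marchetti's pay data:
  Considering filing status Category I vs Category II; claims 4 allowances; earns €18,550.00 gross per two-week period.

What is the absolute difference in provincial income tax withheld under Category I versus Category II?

Provincial Income Tax (Category I): taxable = €18,550.00 − 4×€312.00 = €17,302.00
  €1,276.60 + 29% × (€17,302.00 − €9,000.00) = €1,276.60 + 29% × €8,302.00 = €3,684.18
Provincial Income Tax (Category II): taxable = €18,550.00 − 4×€312.00 = €17,302.00
  €1,452.56 + 30.17% × (€17,302.00 − €10,600.00) = €1,452.56 + 30.17% × €6,702.00 = €3,474.55
Difference: |€3,684.18 − €3,474.55| = €209.63 (higher under Category I)

€209.63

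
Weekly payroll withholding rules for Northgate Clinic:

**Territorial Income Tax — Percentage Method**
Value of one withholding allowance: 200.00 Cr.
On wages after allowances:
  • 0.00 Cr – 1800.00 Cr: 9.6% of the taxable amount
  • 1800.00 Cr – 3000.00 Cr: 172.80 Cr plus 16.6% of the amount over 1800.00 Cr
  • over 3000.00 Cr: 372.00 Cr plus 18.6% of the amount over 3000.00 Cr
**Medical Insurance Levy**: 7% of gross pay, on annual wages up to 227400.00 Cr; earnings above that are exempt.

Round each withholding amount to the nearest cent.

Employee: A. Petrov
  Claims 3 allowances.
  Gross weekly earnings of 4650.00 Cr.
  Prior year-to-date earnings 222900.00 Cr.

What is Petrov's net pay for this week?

Territorial Income Tax: taxable = 4650.00 Cr − 3×200.00 Cr = 4050.00 Cr
  372.00 Cr + 18.6% × (4050.00 Cr − 3000.00 Cr) = 372.00 Cr + 18.6% × 1050.00 Cr = 567.30 Cr
Medical Insurance Levy: cap 227400.00 Cr − YTD 222900.00 Cr = 4500.00 Cr subject; 7% × 4500.00 Cr = 315.00 Cr
Total withheld: 567.30 Cr + 315.00 Cr = 882.30 Cr
Net pay: 4650.00 Cr − 882.30 Cr = 3767.70 Cr

3767.70 Cr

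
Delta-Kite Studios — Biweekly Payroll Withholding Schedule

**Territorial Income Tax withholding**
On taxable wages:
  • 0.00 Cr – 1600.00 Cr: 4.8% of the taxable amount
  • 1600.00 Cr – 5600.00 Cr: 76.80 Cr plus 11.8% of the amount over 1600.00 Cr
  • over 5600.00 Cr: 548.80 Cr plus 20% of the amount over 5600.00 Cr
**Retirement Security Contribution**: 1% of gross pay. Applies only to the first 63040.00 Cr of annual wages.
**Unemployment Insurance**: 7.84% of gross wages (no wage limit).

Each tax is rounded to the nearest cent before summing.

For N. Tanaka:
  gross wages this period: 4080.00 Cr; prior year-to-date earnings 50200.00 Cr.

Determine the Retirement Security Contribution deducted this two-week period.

Retirement Security Contribution: 1% × 4080.00 Cr = 40.80 Cr

40.80 Cr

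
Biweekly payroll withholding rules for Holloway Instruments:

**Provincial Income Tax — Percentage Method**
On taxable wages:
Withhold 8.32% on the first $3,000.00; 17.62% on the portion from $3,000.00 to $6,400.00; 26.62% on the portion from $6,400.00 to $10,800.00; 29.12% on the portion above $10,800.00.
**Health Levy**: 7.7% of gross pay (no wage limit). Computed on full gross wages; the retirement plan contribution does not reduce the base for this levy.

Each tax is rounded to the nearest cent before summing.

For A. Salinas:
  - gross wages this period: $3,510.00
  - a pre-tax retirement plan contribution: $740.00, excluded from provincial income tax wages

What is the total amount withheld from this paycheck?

$500.73

Provincial Income Tax: taxable = $3,510.00 − $740.00 = $2,770.00
  8.32% × $2,770.00 = $230.46
Health Levy: 7.7% × $3,510.00 = $270.27
Total: $230.46 + $270.27 = $500.73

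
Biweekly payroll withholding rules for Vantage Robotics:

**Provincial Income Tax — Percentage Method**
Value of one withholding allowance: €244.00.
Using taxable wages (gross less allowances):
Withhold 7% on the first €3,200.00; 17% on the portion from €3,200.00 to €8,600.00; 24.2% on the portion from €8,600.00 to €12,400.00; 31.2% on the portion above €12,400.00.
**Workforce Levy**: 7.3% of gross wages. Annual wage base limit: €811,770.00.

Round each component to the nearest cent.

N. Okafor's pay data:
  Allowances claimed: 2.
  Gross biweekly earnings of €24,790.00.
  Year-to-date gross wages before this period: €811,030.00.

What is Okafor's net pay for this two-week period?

Provincial Income Tax: taxable = €24,790.00 − 2×€244.00 = €24,302.00
  €2,061.60 + 31.2% × (€24,302.00 − €12,400.00) = €2,061.60 + 31.2% × €11,902.00 = €5,775.02
Workforce Levy: cap €811,770.00 − YTD €811,030.00 = €740.00 subject; 7.3% × €740.00 = €54.02
Total withheld: €5,775.02 + €54.02 = €5,829.04
Net pay: €24,790.00 − €5,829.04 = €18,960.96

€18,960.96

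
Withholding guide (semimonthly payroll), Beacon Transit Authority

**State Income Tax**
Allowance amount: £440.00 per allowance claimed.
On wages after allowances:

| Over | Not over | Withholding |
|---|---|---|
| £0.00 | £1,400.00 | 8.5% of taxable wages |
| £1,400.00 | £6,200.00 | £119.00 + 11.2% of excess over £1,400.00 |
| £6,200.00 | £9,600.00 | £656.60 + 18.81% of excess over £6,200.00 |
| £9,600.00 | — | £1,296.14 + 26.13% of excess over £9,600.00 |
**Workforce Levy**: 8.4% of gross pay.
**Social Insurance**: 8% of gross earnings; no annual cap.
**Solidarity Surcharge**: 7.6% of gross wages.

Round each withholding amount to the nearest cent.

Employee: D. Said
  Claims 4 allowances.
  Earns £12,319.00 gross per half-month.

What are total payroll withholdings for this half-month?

£4,503.29

State Income Tax: taxable = £12,319.00 − 4×£440.00 = £10,559.00
  £1,296.14 + 26.13% × (£10,559.00 − £9,600.00) = £1,296.14 + 26.13% × £959.00 = £1,546.73
Workforce Levy: 8.4% × £12,319.00 = £1,034.80
Social Insurance: 8% × £12,319.00 = £985.52
Solidarity Surcharge: 7.6% × £12,319.00 = £936.24
Total: £1,546.73 + £1,034.80 + £985.52 + £936.24 = £4,503.29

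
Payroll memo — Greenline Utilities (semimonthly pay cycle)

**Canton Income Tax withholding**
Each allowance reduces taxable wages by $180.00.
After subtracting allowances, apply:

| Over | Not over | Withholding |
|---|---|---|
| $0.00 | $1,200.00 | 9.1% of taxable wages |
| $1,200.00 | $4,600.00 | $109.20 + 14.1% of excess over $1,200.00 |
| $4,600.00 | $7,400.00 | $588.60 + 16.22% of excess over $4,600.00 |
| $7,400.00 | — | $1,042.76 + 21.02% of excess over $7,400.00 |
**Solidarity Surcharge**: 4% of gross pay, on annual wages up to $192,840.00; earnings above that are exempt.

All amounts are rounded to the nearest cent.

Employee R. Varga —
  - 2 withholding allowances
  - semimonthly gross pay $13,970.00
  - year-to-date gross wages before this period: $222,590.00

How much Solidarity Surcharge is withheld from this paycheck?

Solidarity Surcharge: YTD $222,590.00 ≥ cap $192,840.00 → $0.00

$0.00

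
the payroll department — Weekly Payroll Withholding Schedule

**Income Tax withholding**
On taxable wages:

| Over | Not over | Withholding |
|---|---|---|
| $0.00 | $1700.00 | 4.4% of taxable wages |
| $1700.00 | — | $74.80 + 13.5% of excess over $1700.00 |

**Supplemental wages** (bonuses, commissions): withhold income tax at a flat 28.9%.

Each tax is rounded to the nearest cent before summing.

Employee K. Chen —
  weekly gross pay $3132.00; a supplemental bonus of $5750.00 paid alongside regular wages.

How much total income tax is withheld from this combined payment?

$1929.87

Income Tax: taxable = $3132.00
  $74.80 + 13.5% × ($3132.00 − $1700.00) = $74.80 + 13.5% × $1432.00 = $268.12
Supplemental (28.9% flat on bonus): 28.9% × $5750.00 = $1661.75
Total income tax: $268.12 + $1661.75 = $1929.87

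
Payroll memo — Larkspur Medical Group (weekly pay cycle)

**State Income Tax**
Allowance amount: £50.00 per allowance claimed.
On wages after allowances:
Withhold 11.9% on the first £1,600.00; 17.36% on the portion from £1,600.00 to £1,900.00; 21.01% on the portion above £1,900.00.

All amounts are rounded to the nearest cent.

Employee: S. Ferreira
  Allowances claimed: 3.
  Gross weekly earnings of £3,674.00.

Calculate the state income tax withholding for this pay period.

State Income Tax: taxable = £3,674.00 − 3×£50.00 = £3,524.00
  £242.48 + 21.01% × (£3,524.00 − £1,900.00) = £242.48 + 21.01% × £1,624.00 = £583.68

£583.68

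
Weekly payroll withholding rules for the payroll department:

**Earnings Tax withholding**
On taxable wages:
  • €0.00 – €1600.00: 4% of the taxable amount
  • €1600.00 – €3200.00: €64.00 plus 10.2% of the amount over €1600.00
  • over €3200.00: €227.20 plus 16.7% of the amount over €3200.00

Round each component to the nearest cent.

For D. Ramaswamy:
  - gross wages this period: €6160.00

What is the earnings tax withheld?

€721.52

Earnings Tax: taxable = €6160.00
  €227.20 + 16.7% × (€6160.00 − €3200.00) = €227.20 + 16.7% × €2960.00 = €721.52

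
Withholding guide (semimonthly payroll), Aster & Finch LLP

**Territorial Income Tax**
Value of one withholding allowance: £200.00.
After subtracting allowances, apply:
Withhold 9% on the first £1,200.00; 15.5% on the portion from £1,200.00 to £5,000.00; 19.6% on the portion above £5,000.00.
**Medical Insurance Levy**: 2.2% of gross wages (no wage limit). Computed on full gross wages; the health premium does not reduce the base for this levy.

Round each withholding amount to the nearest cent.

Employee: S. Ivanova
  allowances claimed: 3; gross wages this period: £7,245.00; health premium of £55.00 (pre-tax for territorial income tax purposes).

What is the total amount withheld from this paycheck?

Territorial Income Tax: taxable = £7,245.00 − £55.00 − 3×£200.00 = £6,590.00
  £697.00 + 19.6% × (£6,590.00 − £5,000.00) = £697.00 + 19.6% × £1,590.00 = £1,008.64
Medical Insurance Levy: 2.2% × £7,245.00 = £159.39
Total: £1,008.64 + £159.39 = £1,168.03

£1,168.03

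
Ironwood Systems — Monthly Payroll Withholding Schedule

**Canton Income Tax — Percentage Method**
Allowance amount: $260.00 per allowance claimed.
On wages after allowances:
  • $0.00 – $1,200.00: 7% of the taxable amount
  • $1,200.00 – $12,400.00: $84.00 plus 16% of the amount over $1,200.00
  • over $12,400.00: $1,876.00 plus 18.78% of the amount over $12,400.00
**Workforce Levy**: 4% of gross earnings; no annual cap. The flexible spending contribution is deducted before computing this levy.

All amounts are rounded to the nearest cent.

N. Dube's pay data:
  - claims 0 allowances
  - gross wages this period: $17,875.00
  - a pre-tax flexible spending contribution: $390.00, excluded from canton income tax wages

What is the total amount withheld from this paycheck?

Canton Income Tax: taxable = $17,875.00 − $390.00 = $17,485.00
  $1,876.00 + 18.78% × ($17,485.00 − $12,400.00) = $1,876.00 + 18.78% × $5,085.00 = $2,830.96
Workforce Levy: 4% × $17,485.00 = $699.40
Total: $2,830.96 + $699.40 = $3,530.36

$3,530.36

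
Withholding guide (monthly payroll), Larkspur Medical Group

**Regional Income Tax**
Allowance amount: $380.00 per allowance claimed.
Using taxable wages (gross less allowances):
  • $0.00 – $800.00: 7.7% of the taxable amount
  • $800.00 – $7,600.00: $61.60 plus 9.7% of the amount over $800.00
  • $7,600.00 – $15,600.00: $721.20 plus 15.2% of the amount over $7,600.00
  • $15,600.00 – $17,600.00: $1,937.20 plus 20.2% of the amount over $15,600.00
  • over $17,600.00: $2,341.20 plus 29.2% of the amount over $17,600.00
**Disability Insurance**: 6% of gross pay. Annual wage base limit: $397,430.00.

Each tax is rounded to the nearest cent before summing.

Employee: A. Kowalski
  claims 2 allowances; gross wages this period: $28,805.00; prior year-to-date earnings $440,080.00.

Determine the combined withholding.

$5,391.14

Regional Income Tax: taxable = $28,805.00 − 2×$380.00 = $28,045.00
  $2,341.20 + 29.2% × ($28,045.00 − $17,600.00) = $2,341.20 + 29.2% × $10,445.00 = $5,391.14
Disability Insurance: YTD $440,080.00 ≥ cap $397,430.00 → $0.00
Total: $5,391.14 + $0.00 = $5,391.14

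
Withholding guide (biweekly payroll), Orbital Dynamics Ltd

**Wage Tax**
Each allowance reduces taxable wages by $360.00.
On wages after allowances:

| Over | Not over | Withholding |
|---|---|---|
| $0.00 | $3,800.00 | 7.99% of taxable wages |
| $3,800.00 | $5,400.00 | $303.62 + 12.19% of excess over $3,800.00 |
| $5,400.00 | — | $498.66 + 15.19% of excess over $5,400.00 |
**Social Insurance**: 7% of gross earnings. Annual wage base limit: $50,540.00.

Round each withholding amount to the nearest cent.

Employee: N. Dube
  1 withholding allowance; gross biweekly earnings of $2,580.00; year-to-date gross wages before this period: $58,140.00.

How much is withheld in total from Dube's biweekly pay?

Wage Tax: taxable = $2,580.00 − 1×$360.00 = $2,220.00
  7.99% × $2,220.00 = $177.38
Social Insurance: YTD $58,140.00 ≥ cap $50,540.00 → $0.00
Total: $177.38 + $0.00 = $177.38

$177.38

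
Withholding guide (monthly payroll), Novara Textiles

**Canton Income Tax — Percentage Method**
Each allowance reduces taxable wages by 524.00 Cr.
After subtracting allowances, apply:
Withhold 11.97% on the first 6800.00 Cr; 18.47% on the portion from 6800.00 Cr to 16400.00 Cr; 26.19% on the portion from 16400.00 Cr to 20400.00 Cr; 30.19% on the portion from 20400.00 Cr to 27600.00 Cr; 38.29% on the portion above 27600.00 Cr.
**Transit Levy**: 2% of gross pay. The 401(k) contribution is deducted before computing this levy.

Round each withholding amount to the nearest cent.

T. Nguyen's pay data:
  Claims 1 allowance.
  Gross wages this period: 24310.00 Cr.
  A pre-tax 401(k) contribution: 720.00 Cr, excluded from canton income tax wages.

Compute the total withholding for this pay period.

4911.35 Cr

Canton Income Tax: taxable = 24310.00 Cr − 720.00 Cr − 1×524.00 Cr = 23066.00 Cr
  3634.68 Cr + 30.19% × (23066.00 Cr − 20400.00 Cr) = 3634.68 Cr + 30.19% × 2666.00 Cr = 4439.55 Cr
Transit Levy: 2% × 23590.00 Cr = 471.80 Cr
Total: 4439.55 Cr + 471.80 Cr = 4911.35 Cr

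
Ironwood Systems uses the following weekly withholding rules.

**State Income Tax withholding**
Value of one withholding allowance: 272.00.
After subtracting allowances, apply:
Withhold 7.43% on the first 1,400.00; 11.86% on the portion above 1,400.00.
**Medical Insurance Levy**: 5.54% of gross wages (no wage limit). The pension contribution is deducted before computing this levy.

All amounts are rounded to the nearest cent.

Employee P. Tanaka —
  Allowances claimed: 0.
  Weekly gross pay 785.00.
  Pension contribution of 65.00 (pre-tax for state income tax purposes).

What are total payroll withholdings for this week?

State Income Tax: taxable = 785.00 − 65.00 = 720.00
  7.43% × 720.00 = 53.50
Medical Insurance Levy: 5.54% × 720.00 = 39.89
Total: 53.50 + 39.89 = 93.39

93.39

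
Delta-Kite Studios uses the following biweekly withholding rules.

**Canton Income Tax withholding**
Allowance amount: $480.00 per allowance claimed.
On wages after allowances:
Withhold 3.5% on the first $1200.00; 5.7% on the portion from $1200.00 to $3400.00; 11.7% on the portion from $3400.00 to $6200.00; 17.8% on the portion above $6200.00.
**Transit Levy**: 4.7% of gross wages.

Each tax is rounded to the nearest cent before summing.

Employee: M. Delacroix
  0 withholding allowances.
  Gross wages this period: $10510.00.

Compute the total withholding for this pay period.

Canton Income Tax: taxable = $10510.00
  $495.00 + 17.8% × ($10510.00 − $6200.00) = $495.00 + 17.8% × $4310.00 = $1262.18
Transit Levy: 4.7% × $10510.00 = $493.97
Total: $1262.18 + $493.97 = $1756.15

$1756.15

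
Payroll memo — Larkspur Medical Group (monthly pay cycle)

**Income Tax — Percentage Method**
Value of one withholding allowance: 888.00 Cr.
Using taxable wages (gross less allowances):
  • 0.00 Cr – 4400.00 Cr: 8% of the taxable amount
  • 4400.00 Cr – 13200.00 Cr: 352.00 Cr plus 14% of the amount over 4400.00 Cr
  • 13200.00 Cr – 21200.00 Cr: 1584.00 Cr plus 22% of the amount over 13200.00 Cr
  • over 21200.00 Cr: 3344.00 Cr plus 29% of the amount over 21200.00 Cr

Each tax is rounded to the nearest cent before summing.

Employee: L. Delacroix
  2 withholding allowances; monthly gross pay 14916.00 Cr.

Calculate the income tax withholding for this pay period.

Income Tax: taxable = 14916.00 Cr − 2×888.00 Cr = 13140.00 Cr
  352.00 Cr + 14% × (13140.00 Cr − 4400.00 Cr) = 352.00 Cr + 14% × 8740.00 Cr = 1575.60 Cr

1575.60 Cr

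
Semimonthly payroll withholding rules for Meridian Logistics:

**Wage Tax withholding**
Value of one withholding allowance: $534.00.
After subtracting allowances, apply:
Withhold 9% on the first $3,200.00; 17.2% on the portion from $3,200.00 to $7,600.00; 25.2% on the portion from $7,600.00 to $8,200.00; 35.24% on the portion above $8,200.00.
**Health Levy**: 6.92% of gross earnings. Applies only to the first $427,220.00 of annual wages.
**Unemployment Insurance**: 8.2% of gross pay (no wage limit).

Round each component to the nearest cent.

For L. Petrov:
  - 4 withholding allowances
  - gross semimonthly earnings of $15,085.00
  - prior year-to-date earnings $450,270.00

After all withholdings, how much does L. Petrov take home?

Wage Tax: taxable = $15,085.00 − 4×$534.00 = $12,949.00
  $1,196.00 + 35.24% × ($12,949.00 − $8,200.00) = $1,196.00 + 35.24% × $4,749.00 = $2,869.55
Health Levy: YTD $450,270.00 ≥ cap $427,220.00 → $0.00
Unemployment Insurance: 8.2% × $15,085.00 = $1,236.97
Total withheld: $2,869.55 + $0.00 + $1,236.97 = $4,106.52
Net pay: $15,085.00 − $4,106.52 = $10,978.48

$10,978.48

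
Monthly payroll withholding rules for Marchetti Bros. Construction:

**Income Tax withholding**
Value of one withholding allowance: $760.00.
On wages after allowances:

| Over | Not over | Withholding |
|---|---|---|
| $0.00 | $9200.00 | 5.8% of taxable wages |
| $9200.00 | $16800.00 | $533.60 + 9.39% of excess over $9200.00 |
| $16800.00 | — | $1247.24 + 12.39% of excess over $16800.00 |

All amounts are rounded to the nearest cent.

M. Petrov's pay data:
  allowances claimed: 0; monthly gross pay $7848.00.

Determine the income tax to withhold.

Income Tax: taxable = $7848.00
  5.8% × $7848.00 = $455.18

$455.18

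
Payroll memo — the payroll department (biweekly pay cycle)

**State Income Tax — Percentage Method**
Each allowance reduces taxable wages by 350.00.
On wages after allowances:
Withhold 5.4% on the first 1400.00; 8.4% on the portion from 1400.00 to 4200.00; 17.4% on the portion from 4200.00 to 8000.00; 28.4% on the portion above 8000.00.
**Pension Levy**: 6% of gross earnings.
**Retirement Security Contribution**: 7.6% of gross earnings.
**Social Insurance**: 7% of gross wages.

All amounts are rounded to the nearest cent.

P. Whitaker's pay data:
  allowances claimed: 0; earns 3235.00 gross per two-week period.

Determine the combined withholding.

896.15

State Income Tax: taxable = 3235.00
  75.60 + 8.4% × (3235.00 − 1400.00) = 75.60 + 8.4% × 1835.00 = 229.74
Pension Levy: 6% × 3235.00 = 194.10
Retirement Security Contribution: 7.6% × 3235.00 = 245.86
Social Insurance: 7% × 3235.00 = 226.45
Total: 229.74 + 194.10 + 245.86 + 226.45 = 896.15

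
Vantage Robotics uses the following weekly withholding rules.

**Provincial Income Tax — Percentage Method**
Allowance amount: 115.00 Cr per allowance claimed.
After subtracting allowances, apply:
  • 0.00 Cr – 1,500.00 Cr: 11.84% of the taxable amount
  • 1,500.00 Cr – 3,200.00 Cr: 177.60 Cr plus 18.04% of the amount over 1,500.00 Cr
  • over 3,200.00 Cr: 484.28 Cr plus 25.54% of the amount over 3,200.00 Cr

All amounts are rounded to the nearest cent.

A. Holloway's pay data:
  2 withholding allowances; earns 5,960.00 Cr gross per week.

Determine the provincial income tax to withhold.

1,130.44 Cr

Provincial Income Tax: taxable = 5,960.00 Cr − 2×115.00 Cr = 5,730.00 Cr
  484.28 Cr + 25.54% × (5,730.00 Cr − 3,200.00 Cr) = 484.28 Cr + 25.54% × 2,530.00 Cr = 1,130.44 Cr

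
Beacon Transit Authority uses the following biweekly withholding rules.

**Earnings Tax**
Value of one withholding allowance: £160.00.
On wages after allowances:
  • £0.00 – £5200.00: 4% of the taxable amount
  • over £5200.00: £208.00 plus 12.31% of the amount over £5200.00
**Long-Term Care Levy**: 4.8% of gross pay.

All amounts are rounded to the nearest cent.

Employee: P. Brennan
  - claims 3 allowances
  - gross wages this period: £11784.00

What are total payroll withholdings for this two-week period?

£1525.03

Earnings Tax: taxable = £11784.00 − 3×£160.00 = £11304.00
  £208.00 + 12.31% × (£11304.00 − £5200.00) = £208.00 + 12.31% × £6104.00 = £959.40
Long-Term Care Levy: 4.8% × £11784.00 = £565.63
Total: £959.40 + £565.63 = £1525.03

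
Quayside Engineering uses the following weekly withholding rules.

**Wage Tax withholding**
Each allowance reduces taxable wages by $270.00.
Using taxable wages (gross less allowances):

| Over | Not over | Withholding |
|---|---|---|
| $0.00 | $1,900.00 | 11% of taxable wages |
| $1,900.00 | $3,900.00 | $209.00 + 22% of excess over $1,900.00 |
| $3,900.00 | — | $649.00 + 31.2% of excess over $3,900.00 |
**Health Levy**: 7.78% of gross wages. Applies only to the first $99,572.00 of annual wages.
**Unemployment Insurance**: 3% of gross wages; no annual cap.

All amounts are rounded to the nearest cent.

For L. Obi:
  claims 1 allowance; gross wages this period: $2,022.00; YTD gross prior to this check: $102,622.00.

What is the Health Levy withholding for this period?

$0.00

Health Levy: YTD $102,622.00 ≥ cap $99,572.00 → $0.00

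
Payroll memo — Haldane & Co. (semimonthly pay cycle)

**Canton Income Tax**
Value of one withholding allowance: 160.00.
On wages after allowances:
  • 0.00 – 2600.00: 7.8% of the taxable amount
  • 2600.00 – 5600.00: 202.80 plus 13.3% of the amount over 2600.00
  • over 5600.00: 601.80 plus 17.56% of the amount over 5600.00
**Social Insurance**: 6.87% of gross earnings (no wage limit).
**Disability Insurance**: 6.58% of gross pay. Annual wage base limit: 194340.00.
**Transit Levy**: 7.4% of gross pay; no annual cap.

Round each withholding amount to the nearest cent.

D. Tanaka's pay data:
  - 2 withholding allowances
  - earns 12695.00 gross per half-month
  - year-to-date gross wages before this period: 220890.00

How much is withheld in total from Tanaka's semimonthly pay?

3603.07

Canton Income Tax: taxable = 12695.00 − 2×160.00 = 12375.00
  601.80 + 17.56% × (12375.00 − 5600.00) = 601.80 + 17.56% × 6775.00 = 1791.49
Social Insurance: 6.87% × 12695.00 = 872.15
Disability Insurance: YTD 220890.00 ≥ cap 194340.00 → 0.00
Transit Levy: 7.4% × 12695.00 = 939.43
Total: 1791.49 + 872.15 + 0.00 + 939.43 = 3603.07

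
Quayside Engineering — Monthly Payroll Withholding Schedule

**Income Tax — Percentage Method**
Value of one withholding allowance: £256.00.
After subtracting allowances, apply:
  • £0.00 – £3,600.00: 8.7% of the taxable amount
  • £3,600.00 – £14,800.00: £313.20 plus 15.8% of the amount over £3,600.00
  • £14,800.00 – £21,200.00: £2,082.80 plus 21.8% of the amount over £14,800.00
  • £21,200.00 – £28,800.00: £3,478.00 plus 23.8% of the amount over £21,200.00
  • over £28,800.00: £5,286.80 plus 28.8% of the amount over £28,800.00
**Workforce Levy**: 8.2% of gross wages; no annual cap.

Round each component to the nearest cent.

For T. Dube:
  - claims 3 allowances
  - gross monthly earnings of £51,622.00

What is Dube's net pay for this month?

£35,750.65

Income Tax: taxable = £51,622.00 − 3×£256.00 = £50,854.00
  £5,286.80 + 28.8% × (£50,854.00 − £28,800.00) = £5,286.80 + 28.8% × £22,054.00 = £11,638.35
Workforce Levy: 8.2% × £51,622.00 = £4,233.00
Total withheld: £11,638.35 + £4,233.00 = £15,871.35
Net pay: £51,622.00 − £15,871.35 = £35,750.65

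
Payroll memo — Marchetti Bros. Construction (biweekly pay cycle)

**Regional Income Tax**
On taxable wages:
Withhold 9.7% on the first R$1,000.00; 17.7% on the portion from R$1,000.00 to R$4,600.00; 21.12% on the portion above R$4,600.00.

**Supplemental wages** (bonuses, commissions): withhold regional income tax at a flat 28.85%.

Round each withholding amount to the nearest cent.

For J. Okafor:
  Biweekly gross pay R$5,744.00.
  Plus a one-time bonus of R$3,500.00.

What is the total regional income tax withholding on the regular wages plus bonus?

Regional Income Tax: taxable = R$5,744.00
  R$734.20 + 21.12% × (R$5,744.00 − R$4,600.00) = R$734.20 + 21.12% × R$1,144.00 = R$975.81
Supplemental (28.85% flat on bonus): 28.85% × R$3,500.00 = R$1,009.75
Total regional income tax: R$975.81 + R$1,009.75 = R$1,985.56

R$1,985.56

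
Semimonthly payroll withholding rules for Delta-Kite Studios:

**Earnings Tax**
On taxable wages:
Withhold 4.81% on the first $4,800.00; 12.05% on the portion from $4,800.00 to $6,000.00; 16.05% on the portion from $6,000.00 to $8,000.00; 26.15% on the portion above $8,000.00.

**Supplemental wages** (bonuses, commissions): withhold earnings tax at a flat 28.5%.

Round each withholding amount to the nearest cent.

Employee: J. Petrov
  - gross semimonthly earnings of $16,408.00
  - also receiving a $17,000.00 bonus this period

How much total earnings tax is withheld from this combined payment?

$7,740.17

Earnings Tax: taxable = $16,408.00
  $696.48 + 26.15% × ($16,408.00 − $8,000.00) = $696.48 + 26.15% × $8,408.00 = $2,895.17
Supplemental (28.5% flat on bonus): 28.5% × $17,000.00 = $4,845.00
Total earnings tax: $2,895.17 + $4,845.00 = $7,740.17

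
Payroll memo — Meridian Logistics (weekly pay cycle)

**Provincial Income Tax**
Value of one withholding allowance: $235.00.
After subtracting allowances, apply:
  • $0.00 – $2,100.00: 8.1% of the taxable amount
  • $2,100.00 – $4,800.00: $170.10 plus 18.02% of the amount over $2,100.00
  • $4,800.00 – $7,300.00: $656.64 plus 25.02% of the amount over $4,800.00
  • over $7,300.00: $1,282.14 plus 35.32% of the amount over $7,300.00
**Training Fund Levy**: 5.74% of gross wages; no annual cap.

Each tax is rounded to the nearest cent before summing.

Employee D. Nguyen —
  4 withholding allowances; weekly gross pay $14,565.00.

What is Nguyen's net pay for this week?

$10,212.84

Provincial Income Tax: taxable = $14,565.00 − 4×$235.00 = $13,625.00
  $1,282.14 + 35.32% × ($13,625.00 − $7,300.00) = $1,282.14 + 35.32% × $6,325.00 = $3,516.13
Training Fund Levy: 5.74% × $14,565.00 = $836.03
Total withheld: $3,516.13 + $836.03 = $4,352.16
Net pay: $14,565.00 − $4,352.16 = $10,212.84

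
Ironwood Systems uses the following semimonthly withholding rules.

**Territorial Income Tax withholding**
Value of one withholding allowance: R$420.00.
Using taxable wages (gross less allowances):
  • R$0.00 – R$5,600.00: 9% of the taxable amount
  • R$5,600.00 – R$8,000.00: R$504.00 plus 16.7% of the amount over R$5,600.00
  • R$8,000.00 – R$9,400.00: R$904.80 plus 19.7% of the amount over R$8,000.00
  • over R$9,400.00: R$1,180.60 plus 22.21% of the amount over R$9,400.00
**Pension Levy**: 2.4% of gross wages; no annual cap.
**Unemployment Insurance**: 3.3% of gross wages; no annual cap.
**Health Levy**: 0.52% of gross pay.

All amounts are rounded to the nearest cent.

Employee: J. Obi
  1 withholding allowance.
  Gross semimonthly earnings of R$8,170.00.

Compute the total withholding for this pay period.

Territorial Income Tax: taxable = R$8,170.00 − 1×R$420.00 = R$7,750.00
  R$504.00 + 16.7% × (R$7,750.00 − R$5,600.00) = R$504.00 + 16.7% × R$2,150.00 = R$863.05
Pension Levy: 2.4% × R$8,170.00 = R$196.08
Unemployment Insurance: 3.3% × R$8,170.00 = R$269.61
Health Levy: 0.52% × R$8,170.00 = R$42.48
Total: R$863.05 + R$196.08 + R$269.61 + R$42.48 = R$1,371.22

R$1,371.22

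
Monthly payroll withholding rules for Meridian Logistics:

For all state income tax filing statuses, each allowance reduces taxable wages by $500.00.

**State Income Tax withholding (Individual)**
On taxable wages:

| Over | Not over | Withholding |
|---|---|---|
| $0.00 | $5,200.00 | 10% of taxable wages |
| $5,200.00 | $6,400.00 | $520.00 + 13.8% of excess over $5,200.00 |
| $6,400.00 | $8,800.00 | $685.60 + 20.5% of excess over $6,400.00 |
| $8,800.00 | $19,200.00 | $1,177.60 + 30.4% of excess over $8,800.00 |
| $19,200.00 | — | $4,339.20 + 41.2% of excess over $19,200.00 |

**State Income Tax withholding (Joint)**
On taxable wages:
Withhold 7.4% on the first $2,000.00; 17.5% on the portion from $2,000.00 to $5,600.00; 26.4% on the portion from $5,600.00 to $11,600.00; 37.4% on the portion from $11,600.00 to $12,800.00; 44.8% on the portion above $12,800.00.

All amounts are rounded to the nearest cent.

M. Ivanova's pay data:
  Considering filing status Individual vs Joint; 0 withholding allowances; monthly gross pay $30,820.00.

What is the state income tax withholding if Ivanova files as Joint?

$10,883.76

State Income Tax (Joint): taxable = $30,820.00
  $2,810.80 + 44.8% × ($30,820.00 − $12,800.00) = $2,810.80 + 44.8% × $18,020.00 = $10,883.76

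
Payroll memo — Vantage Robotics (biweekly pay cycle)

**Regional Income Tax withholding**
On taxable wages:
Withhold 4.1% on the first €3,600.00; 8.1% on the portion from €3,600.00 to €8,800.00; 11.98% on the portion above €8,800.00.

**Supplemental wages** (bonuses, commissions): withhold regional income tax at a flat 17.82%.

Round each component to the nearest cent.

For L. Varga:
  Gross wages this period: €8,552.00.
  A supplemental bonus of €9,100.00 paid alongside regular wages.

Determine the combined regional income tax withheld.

€2,170.33

Regional Income Tax: taxable = €8,552.00
  €147.60 + 8.1% × (€8,552.00 − €3,600.00) = €147.60 + 8.1% × €4,952.00 = €548.71
Supplemental (17.82% flat on bonus): 17.82% × €9,100.00 = €1,621.62
Total regional income tax: €548.71 + €1,621.62 = €2,170.33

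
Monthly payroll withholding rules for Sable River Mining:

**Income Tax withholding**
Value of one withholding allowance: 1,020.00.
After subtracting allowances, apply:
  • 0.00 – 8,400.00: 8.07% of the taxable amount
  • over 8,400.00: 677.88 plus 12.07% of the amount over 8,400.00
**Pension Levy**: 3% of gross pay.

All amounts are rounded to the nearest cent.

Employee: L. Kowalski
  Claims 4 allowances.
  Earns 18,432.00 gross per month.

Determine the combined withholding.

Income Tax: taxable = 18,432.00 − 4×1,020.00 = 14,352.00
  677.88 + 12.07% × (14,352.00 − 8,400.00) = 677.88 + 12.07% × 5,952.00 = 1,396.29
Pension Levy: 3% × 18,432.00 = 552.96
Total: 1,396.29 + 552.96 = 1,949.25

1,949.25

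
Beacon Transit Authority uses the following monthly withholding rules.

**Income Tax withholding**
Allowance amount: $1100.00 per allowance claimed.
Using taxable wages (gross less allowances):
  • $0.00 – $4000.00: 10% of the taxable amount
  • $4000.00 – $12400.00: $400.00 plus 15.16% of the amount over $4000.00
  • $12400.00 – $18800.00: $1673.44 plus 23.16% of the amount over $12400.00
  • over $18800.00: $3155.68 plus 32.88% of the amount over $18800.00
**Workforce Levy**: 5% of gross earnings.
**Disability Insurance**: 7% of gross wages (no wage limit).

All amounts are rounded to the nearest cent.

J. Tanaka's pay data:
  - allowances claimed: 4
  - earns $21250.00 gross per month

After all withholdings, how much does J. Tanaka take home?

$15995.94

Income Tax: taxable = $21250.00 − 4×$1100.00 = $16850.00
  $1673.44 + 23.16% × ($16850.00 − $12400.00) = $1673.44 + 23.16% × $4450.00 = $2704.06
Workforce Levy: 5% × $21250.00 = $1062.50
Disability Insurance: 7% × $21250.00 = $1487.50
Total withheld: $2704.06 + $1062.50 + $1487.50 = $5254.06
Net pay: $21250.00 − $5254.06 = $15995.94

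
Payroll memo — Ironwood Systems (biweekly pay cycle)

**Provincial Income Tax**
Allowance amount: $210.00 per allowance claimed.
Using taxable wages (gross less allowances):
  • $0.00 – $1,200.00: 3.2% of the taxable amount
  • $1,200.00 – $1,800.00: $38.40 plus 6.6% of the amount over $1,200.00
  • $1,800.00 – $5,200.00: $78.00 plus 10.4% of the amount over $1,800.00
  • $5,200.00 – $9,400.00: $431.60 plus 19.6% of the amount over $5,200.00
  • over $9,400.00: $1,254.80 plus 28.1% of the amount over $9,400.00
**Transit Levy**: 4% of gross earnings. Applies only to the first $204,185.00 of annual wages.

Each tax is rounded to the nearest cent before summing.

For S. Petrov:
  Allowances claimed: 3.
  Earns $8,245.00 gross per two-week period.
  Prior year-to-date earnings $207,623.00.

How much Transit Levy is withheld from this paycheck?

$0.00

Transit Levy: YTD $207,623.00 ≥ cap $204,185.00 → $0.00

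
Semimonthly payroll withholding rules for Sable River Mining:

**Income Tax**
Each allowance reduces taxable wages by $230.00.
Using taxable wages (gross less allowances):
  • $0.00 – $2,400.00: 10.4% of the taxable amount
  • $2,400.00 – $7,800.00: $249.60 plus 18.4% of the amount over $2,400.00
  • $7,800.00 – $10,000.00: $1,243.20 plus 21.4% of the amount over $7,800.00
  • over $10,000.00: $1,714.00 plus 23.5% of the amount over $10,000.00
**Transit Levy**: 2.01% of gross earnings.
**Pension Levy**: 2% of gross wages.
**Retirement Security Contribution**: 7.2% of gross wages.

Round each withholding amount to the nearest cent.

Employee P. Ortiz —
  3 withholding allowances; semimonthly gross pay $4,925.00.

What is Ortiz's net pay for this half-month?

$3,785.67

Income Tax: taxable = $4,925.00 − 3×$230.00 = $4,235.00
  $249.60 + 18.4% × ($4,235.00 − $2,400.00) = $249.60 + 18.4% × $1,835.00 = $587.24
Transit Levy: 2.01% × $4,925.00 = $98.99
Pension Levy: 2% × $4,925.00 = $98.50
Retirement Security Contribution: 7.2% × $4,925.00 = $354.60
Total withheld: $587.24 + $98.99 + $98.50 + $354.60 = $1,139.33
Net pay: $4,925.00 − $1,139.33 = $3,785.67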